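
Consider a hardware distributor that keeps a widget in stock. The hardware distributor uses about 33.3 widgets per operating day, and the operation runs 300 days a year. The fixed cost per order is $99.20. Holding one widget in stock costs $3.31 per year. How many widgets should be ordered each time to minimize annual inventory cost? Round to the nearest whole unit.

Q* ≈ 774 widgets

Annual demand D = 33.3 × 300 = 9,990.
EOQ = √(2DS / H) = √(2 × 9,990 × 99.2 / 3.31).
= √(1,982,016 / 3.31) = √598,796.3746 ≈ 773.819.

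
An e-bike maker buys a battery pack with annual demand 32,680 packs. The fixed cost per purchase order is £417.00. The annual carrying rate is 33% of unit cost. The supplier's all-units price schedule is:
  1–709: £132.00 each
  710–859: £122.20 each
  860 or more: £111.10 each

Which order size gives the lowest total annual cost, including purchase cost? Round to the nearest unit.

Holding cost per unit per year at price C is H = 0.33·C.
For each price level, check whether its EOQ is feasible; otherwise the best quantity at that price is the breakpoint.
Tier 1 (£132.00): EOQ = 791.0 exceeds tier's upper bound 709, so this tier is dominated.
EOQ at £122.20 = 822.1 (feasible in tier 2): TC = 32,680×£122.20 + (32,680/822.1)×417 + (822.1/2)×0.33×£122.20 = £4,026,648.53.
EOQ at £111.10 = 862.2 (feasible in tier 3): TC = 32,680×£111.10 + (32,680/862.2)×417 + (862.2/2)×0.33×£111.10 = £3,662,358.99.
Lowest total cost is £3,662,358.99 at Q = 862.2.

Q* ≈ 862 packs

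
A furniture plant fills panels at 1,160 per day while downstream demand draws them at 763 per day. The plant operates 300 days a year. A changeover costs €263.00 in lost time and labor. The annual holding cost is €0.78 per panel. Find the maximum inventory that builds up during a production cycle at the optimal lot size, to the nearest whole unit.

Annual demand D = 763 × 300 = 228,900.
Production build-up factor (1 − d/p) = 1 − 763/1,160 = 0.3422.
Q* = √(2DS / (H(1 − d/p))) = √(2 × 228,900 × 263 / (0.78 × 0.3422)).
= √(120,401,400 / 0.2669) ≈ 21237.442.
Maximum inventory = Q*(1 − d/p) = 21237.442 × 0.3422 ≈ 7268.331.

I_max ≈ 7,268 panels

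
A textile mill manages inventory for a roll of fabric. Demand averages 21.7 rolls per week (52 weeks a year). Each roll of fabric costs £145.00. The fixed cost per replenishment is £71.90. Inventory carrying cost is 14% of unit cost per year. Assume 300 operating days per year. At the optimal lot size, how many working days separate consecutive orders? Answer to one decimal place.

T ≈ 23.8 days

Annual demand D = 21.7 × 52 = 1,128.4.
Holding cost H = 0.14 × £145.00 = £20.3000 per unit per year.
The optimal lot size = √(2DS/H) = √(2 × 1,128.4 × 71.9 / 20.3) ≈ 89.41.
Cycle time = Q*/D × 300 = 89.41 / 1,128.4 × 300 ≈ 23.770 days.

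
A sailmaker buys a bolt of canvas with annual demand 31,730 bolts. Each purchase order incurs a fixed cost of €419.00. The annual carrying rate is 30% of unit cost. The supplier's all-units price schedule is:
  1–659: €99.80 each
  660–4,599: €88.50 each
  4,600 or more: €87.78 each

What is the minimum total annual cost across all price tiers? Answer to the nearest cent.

TC* ≈ €2,834,674.86

Holding cost per unit per year at price C is H = 0.30·C.
For each price level, check whether its EOQ is feasible; otherwise the best quantity at that price is the breakpoint.
Tier 1 (€99.80): EOQ = 942.4 exceeds tier's upper bound 659, so this tier is dominated.
EOQ at €88.50 = 1000.7 (feasible in tier 2): TC = 31,730×€88.50 + (31,730/1000.7)×419 + (1000.7/2)×0.30×€88.50 = €2,834,674.86.
EOQ at €87.78 = 1004.8 < 4600, so use break Q=4600: TC = 31,730×€87.78 + (31,730/4600.0)×419 + (4600.0/2)×0.30×€87.78 = €2,848,717.79.
Lowest total cost among the candidates is at Q = 1000.7.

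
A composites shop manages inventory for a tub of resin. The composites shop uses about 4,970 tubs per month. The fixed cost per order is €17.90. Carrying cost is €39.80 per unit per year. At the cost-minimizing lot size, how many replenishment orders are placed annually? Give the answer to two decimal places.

Annual demand D = 4,970 × 12 = 59,640.
EOQ = √(2DS/H) = √(2 × 59,640 × 17.9 / 39.8) ≈ 231.62.
Orders per year = D / Q* = 59,640 / 231.62 ≈ 257.495.

N ≈ 257.50 orders per year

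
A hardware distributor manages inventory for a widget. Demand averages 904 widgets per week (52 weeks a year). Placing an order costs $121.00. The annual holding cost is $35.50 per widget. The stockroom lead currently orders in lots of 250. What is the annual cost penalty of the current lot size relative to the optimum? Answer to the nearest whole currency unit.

Extra cost ≈ $7,093 per year

Annual demand D = 904 × 52 = 47,008.
EOQ = √(2DS/H) = √(2 × 47,008 × 121 / 35.5) ≈ 566.08.
Cost at Q* = (D/Q*)S + (Q*/2)H = √(2DSH) ≈ $20,095.91.
Cost at Q = 250: (47,008/250)×121 + (250/2)×35.5 = $22,751.87 + $4,437.50 = $27,189.37.
Excess = $27,189.37 − $20,095.91 = $7,093.46.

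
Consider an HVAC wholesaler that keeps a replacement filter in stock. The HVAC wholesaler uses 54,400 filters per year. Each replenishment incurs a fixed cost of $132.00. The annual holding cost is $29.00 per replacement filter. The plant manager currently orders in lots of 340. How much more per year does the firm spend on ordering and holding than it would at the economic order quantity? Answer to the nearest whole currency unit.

EOQ = √(2DS/H) = √(2 × 54,400 × 132 / 29) ≈ 703.72.
Cost at Q* = (D/Q*)S + (Q*/2)H = √(2DSH) ≈ $20,408.00.
Cost at Q = 340: (54,400/340)×132 + (340/2)×29 = $21,120.00 + $4,930.00 = $26,050.00.
Excess = $26,050.00 − $20,408.00 = $5,642.00.

Extra cost ≈ $5,642 per year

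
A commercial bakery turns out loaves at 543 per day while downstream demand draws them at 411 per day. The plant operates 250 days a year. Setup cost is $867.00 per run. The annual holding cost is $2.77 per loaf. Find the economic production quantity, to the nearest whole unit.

Annual demand D = 411 × 250 = 102,750.
Production build-up factor (1 − d/p) = 1 − 411/543 = 0.2431.
Q* = √(2DS / (H(1 − d/p))) = √(2 × 102,750 × 867 / (2.77 × 0.2431)).
= √(178,168,500 / 0.6734) ≈ 16266.291.

Q* ≈ 16,266 loaves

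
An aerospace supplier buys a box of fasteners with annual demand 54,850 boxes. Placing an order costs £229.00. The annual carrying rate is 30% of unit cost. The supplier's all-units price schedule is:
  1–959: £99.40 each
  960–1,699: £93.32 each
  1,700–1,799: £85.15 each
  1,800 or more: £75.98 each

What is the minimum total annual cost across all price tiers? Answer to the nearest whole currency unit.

TC* ≈ £4,194,996

Holding cost per unit per year at price C is H = 0.30·C.
For each price level, check whether its EOQ is feasible; otherwise the best quantity at that price is the breakpoint.
EOQ at £99.40 = 917.8 (feasible in tier 1): TC = 54,850×£99.40 + (54,850/917.8)×229 + (917.8/2)×0.30×£99.40 = £5,479,460.00.
EOQ at £93.32 = 947.3 < 960, so use break Q=960: TC = 54,850×£93.32 + (54,850/960.0)×229 + (960.0/2)×0.30×£93.32 = £5,145,124.09.
EOQ at £85.15 = 991.7 < 1700, so use break Q=1700: TC = 54,850×£85.15 + (54,850/1700.0)×229 + (1700.0/2)×0.30×£85.15 = £4,699,579.37.
EOQ at £75.98 = 1049.8 < 1800, so use break Q=1800: TC = 54,850×£75.98 + (54,850/1800.0)×229 + (1800.0/2)×0.30×£75.98 = £4,194,995.74.
Lowest total cost among the candidates is at Q = 1800.0.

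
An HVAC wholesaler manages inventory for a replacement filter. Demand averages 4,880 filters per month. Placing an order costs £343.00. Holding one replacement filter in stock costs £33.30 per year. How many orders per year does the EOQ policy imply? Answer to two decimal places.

Annual demand D = 4,880 × 12 = 58,560.
The optimal lot size = √(2DS/H) = √(2 × 58,560 × 343 / 33.3) ≈ 1098.35.
Orders per year = D / Q* = 58,560 / 1098.35 ≈ 53.316.

N ≈ 53.32 orders per year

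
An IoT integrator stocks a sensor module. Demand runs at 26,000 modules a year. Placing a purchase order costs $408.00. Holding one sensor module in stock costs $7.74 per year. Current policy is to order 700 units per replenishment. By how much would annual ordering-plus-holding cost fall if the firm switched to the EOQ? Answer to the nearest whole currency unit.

Extra cost ≈ $5,049 per year

EOQ = √(2DS/H) = √(2 × 26,000 × 408 / 7.74) ≈ 1655.62.
Cost at Q* = (D/Q*)S + (Q*/2)H = √(2DSH) ≈ $12,814.52.
Cost at Q = 700: (26,000/700)×408 + (700/2)×7.74 = $15,154.29 + $2,709.00 = $17,863.29.
Excess = $17,863.29 − $12,814.52 = $5,048.77.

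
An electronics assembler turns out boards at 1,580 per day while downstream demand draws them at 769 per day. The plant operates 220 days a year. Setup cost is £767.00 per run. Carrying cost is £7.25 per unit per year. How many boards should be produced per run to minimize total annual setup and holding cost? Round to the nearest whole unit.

Q* ≈ 8,351 boards

Annual demand D = 769 × 220 = 169,180.
Production build-up factor (1 − d/p) = 1 − 769/1,580 = 0.5133.
Q* = √(2DS / (H(1 − d/p))) = √(2 × 169,180 × 767 / (7.25 × 0.5133)).
= √(259,522,120 / 3.7214) ≈ 8350.958.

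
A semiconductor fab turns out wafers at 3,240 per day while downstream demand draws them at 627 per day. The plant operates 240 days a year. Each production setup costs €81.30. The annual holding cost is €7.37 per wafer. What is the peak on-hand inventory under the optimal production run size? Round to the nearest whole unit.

I_max ≈ 1,636 wafers

Annual demand D = 627 × 240 = 150,480.
Production build-up factor (1 − d/p) = 1 − 627/3,240 = 0.8065.
Q* = √(2DS / (H(1 − d/p))) = √(2 × 150,480 × 81.3 / (7.37 × 0.8065)).
= √(24,468,048 / 5.9438) ≈ 2028.938.
Maximum inventory = Q*(1 − d/p) = 2028.938 × 0.8065 ≈ 1636.301.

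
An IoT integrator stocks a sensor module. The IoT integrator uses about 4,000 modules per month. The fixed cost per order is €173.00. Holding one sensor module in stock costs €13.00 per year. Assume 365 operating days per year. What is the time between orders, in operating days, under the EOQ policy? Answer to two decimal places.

T ≈ 8.59 days

Annual demand D = 4,000 × 12 = 48,000.
EOQ = √(2DS/H) = √(2 × 48,000 × 173 / 13) ≈ 1130.28.
Cycle time = Q*/D × 365 = 1130.28 / 48,000 × 365 ≈ 8.595 days.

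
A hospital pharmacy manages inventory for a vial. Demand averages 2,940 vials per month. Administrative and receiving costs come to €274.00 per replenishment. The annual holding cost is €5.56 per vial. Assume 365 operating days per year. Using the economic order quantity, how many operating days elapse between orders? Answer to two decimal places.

T ≈ 19.29 days

Annual demand D = 2,940 × 12 = 35,280.
EOQ = √(2DS/H) = √(2 × 35,280 × 274 / 5.56) ≈ 1864.74.
Cycle time = Q*/D × 365 = 1864.74 / 35,280 × 365 ≈ 19.292 days.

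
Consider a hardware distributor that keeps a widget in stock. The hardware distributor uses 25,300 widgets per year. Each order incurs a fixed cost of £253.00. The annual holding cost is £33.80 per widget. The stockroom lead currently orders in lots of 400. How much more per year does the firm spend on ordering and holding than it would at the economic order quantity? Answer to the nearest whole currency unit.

Extra cost ≈ £1,961 per year

EOQ = √(2DS/H) = √(2 × 25,300 × 253 / 33.8) ≈ 615.43.
Cost at Q* = (D/Q*)S + (Q*/2)H = √(2DSH) ≈ £20,801.46.
Cost at Q = 400: (25,300/400)×253 + (400/2)×33.8 = £16,002.25 + £6,760.00 = £22,762.25.
Excess = £22,762.25 − £20,801.46 = £1,960.79.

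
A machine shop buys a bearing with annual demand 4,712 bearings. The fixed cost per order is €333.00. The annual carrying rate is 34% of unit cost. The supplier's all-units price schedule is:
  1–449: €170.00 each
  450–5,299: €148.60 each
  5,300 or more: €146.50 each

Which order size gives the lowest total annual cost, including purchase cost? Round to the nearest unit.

Q* ≈ 450 bearings

Holding cost per unit per year at price C is H = 0.34·C.
Candidates are each tier's EOQ (if it falls in that tier) and each price-break quantity.
EOQ at €170.00 = 233.0 (feasible in tier 1): TC = 4,712×€170.00 + (4,712/233.0)×333 + (233.0/2)×0.34×€170.00 = €814,508.02.
EOQ at €148.60 = 249.2 < 450, so use break Q=450: TC = 4,712×€148.60 + (4,712/450.0)×333 + (450.0/2)×0.34×€148.60 = €715,057.98.
EOQ at €146.50 = 251.0 < 5300, so use break Q=5300: TC = 4,712×€146.50 + (4,712/5300.0)×333 + (5300.0/2)×0.34×€146.50 = €822,600.56.
Lowest total cost is €715,057.98 at Q = 450.0.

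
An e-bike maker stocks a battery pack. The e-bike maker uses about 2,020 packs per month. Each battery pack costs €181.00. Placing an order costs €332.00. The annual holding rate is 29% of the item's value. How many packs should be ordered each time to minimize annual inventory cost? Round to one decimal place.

Q* ≈ 553.7 packs

Annual demand D = 2,020 × 12 = 24,240.
Holding cost H = 0.29 × €181.00 = €52.4900 per unit per year.
EOQ = √(2DS / H) = √(2 × 24,240 × 332 / 52.49).
= √(16,095,360 / 52.49) = √306,636.6927 ≈ 553.748.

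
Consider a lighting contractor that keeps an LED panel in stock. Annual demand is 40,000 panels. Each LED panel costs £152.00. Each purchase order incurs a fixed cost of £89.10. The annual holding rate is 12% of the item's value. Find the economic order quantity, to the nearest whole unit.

Holding cost H = 0.12 × £152.00 = £18.2400 per unit per year.
EOQ = √(2DS / H) = √(2 × 40,000 × 89.1 / 18.24).
= √(7,128,000 / 18.24) = √390,789.4737 ≈ 625.132.

Q* ≈ 625 panels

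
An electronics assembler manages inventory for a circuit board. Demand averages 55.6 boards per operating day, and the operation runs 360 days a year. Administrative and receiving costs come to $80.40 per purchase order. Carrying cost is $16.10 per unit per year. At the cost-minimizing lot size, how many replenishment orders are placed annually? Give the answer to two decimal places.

Annual demand D = 55.6 × 360 = 20,016.
EOQ = √(2DS/H) = √(2 × 20,016 × 80.4 / 16.1) ≈ 447.11.
Orders per year = D / Q* = 20,016 / 447.11 ≈ 44.767.

N ≈ 44.77 orders per year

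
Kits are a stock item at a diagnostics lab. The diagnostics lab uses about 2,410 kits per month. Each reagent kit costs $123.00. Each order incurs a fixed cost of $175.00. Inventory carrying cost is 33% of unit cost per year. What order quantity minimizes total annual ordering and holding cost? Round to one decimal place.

Annual demand D = 2,410 × 12 = 28,920.
Holding cost H = 0.33 × $123.00 = $40.5900 per unit per year.
EOQ = √(2DS / H) = √(2 × 28,920 × 175 / 40.59).
= √(10,122,000 / 40.59) = √249,371.7664 ≈ 499.371.

Q* ≈ 499.4 kits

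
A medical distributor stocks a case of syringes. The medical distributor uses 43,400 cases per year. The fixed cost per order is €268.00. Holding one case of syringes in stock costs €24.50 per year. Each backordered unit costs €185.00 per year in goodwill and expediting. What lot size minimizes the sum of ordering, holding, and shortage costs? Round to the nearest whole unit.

With planned backorders, Q* = √(2DS/H) · √((H+B)/B).
√(2DS/H) = √(2 × 43,400 × 268 / 24.5) = 974.416.
√((H+B)/B) = √((24.5+185)/185) = 1.0642.
Q* ≈ 1036.932.

Q* ≈ 1,037 cases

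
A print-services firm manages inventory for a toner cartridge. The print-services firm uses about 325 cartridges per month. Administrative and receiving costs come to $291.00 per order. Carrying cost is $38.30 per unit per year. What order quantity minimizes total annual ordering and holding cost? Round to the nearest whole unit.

Annual demand D = 325 × 12 = 3,900.
EOQ = √(2DS / H) = √(2 × 3,900 × 291 / 38.3).
= √(2,269,800 / 38.3) = √59,263.7076 ≈ 243.441.

Q* ≈ 243 cartridges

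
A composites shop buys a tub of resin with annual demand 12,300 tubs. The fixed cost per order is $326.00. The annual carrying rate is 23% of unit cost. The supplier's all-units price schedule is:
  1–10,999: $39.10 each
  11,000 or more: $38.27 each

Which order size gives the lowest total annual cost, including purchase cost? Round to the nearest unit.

Q* ≈ 944 tubs

Holding cost per unit per year at price C is H = 0.23·C.
Evaluate total cost at each tier's feasible EOQ or, if the EOQ is below the tier, at the tier's minimum quantity.
EOQ at $39.10 = 944.3 (feasible in tier 1): TC = 12,300×$39.10 + (12,300/944.3)×326 + (944.3/2)×0.23×$39.10 = $489,422.36.
EOQ at $38.27 = 954.5 < 11000, so use break Q=11000: TC = 12,300×$38.27 + (12,300/11000.0)×326 + (11000.0/2)×0.23×$38.27 = $519,497.08.
Lowest total cost is $489,422.36 at Q = 944.3.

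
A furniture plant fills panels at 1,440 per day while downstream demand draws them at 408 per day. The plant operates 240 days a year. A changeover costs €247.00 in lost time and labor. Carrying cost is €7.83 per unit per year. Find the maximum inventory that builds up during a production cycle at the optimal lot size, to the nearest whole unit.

Annual demand D = 408 × 240 = 97,920.
Production build-up factor (1 − d/p) = 1 − 408/1,440 = 0.7167.
Q* = √(2DS / (H(1 − d/p))) = √(2 × 97,920 × 247 / (7.83 × 0.7167)).
= √(48,372,480 / 5.6115) ≈ 2936.025.
Maximum inventory = Q*(1 − d/p) = 2936.025 × 0.7167 ≈ 2104.151.

I_max ≈ 2,104 panels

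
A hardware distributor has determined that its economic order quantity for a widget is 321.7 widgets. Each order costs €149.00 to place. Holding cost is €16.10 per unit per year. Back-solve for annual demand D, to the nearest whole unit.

D ≈ 5,591 widgets per year

The basic EOQ model gives Q* = √(2DS/H); rearrange for the unknown.
From Q* = √(2DS/H): D = Q*²H / (2S) = 321.7² × 16.1 / (2 × 149) = 5591.286.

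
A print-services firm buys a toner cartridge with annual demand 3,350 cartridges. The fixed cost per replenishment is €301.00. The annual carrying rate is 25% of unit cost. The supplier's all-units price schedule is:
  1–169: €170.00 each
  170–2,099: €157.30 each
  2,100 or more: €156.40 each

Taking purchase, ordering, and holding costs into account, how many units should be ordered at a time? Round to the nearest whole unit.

Q* ≈ 226 cartridges

Holding cost per unit per year at price C is H = 0.25·C.
Evaluate total cost at each tier's feasible EOQ or, if the EOQ is below the tier, at the tier's minimum quantity.
Tier 1 (€170.00): EOQ = 217.8 exceeds tier's upper bound 169, so this tier is dominated.
EOQ at €157.30 = 226.5 (feasible in tier 2): TC = 3,350×€157.30 + (3,350/226.5)×301 + (226.5/2)×0.25×€157.30 = €535,860.43.
EOQ at €156.40 = 227.1 < 2100, so use break Q=2100: TC = 3,350×€156.40 + (3,350/2100.0)×301 + (2100.0/2)×0.25×€156.40 = €565,475.17.
Lowest total cost is €535,860.43 at Q = 226.5.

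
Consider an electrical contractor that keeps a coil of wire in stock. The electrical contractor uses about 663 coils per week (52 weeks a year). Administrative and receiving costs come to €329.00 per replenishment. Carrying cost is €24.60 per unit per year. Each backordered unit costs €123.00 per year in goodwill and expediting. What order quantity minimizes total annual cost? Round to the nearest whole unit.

Annual demand D = 663 × 52 = 34,476.
With planned backorders, Q* = √(2DS/H) · √((H+B)/B).
√(2DS/H) = √(2 × 34,476 × 329 / 24.6) = 960.293.
√((H+B)/B) = √((24.6+123)/123) = 1.0954.
Q* ≈ 1051.948.

Q* ≈ 1,052 coils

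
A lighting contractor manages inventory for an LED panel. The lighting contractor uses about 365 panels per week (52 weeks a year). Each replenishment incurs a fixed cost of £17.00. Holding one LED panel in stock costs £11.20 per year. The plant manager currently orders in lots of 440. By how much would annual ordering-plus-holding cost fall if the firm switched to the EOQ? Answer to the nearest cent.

Extra cost ≈ £508.90 per year

Annual demand D = 365 × 52 = 18,980.
EOQ = √(2DS/H) = √(2 × 18,980 × 17 / 11.2) ≈ 240.04.
Cost at Q* = (D/Q*)S + (Q*/2)H = √(2DSH) ≈ £2,688.42.
Cost at Q = 440: (18,980/440)×17 + (440/2)×11.2 = £733.32 + £2,464.00 = £3,197.32.
Excess = £3,197.32 − £2,688.42 = £508.90.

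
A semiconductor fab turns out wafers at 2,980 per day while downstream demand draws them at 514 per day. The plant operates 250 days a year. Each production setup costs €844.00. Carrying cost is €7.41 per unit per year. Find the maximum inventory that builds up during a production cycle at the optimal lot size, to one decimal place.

Annual demand D = 514 × 250 = 128,500.
Production build-up factor (1 − d/p) = 1 − 514/2,980 = 0.8275.
Q* = √(2DS / (H(1 − d/p))) = √(2 × 128,500 × 844 / (7.41 × 0.8275)).
= √(216,908,000 / 6.1319) ≈ 5947.580.
Maximum inventory = Q*(1 − d/p) = 5947.580 × 0.8275 ≈ 4921.722.

I_max ≈ 4,921.7 wafers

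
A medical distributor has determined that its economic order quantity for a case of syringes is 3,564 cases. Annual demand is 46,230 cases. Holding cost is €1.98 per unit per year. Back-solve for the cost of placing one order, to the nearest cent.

Squaring Q* = √(2DS/H) gives Q*² = 2DS/H.
From Q* = √(2DS/H): S = Q*²H / (2D) = 3,564² × 1.98 / (2 × 46,230) = 272.0111.

S ≈ €272.01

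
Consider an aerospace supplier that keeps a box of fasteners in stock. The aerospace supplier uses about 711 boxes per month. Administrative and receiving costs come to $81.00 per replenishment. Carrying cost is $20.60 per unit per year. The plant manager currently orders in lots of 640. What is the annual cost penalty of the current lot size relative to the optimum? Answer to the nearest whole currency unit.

Extra cost ≈ $2,336 per year

Annual demand D = 711 × 12 = 8,532.
EOQ = √(2DS/H) = √(2 × 8,532 × 81 / 20.6) ≈ 259.03.
Cost at Q* = (D/Q*)S + (Q*/2)H = √(2DSH) ≈ $5,336.01.
Cost at Q = 640: (8,532/640)×81 + (640/2)×20.6 = $1,079.83 + $6,592.00 = $7,671.83.
Excess = $7,671.83 − $5,336.01 = $2,335.82.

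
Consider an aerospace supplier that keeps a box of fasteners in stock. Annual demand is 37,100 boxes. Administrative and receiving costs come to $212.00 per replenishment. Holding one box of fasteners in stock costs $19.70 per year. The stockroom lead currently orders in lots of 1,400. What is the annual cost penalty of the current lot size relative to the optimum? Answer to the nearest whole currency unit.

EOQ = √(2DS/H) = √(2 × 37,100 × 212 / 19.7) ≈ 893.59.
Cost at Q* = (D/Q*)S + (Q*/2)H = √(2DSH) ≈ $17,603.66.
Cost at Q = 1,400: (37,100/1,400)×212 + (1,400/2)×19.7 = $5,618.00 + $13,790.00 = $19,408.00.
Excess = $19,408.00 − $17,603.66 = $1,804.34.

Extra cost ≈ $1,804 per year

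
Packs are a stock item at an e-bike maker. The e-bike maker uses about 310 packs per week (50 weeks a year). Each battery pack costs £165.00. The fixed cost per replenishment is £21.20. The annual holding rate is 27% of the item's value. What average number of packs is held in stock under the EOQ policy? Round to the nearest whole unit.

Annual demand D = 310 × 50 = 15,500.
Holding cost H = 0.27 × £165.00 = £44.5500 per unit per year.
The optimal lot size = √(2DS/H) = √(2 × 15,500 × 21.2 / 44.55) ≈ 121.46.
Average inventory = Q*/2 ≈ 121.46 / 2 = 60.729.

Average inventory ≈ 61 packs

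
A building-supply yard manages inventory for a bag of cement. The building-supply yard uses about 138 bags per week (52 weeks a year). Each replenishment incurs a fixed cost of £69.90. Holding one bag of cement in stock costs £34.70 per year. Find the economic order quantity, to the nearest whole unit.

Annual demand D = 138 × 52 = 7,176.
EOQ = √(2DS / H) = √(2 × 7,176 × 69.9 / 34.7).
= √(1,003,204.8 / 34.7) = √28,910.8012 ≈ 170.032.

Q* ≈ 170 bags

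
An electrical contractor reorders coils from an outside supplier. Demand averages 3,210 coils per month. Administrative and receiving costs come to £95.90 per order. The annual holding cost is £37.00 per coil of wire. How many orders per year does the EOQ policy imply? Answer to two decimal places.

N ≈ 86.20 orders per year

Annual demand D = 3,210 × 12 = 38,520.
Q* = √(2DS/H) = √(2 × 38,520 × 95.9 / 37) ≈ 446.85.
Orders per year = D / Q* = 38,520 / 446.85 ≈ 86.202.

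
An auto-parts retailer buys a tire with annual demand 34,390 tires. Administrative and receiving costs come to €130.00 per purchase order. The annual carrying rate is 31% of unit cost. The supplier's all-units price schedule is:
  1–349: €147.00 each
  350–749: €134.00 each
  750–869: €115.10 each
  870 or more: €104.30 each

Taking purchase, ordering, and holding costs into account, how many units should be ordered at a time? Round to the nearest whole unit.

Holding cost per unit per year at price C is H = 0.31·C.
Candidates are each tier's EOQ (if it falls in that tier) and each price-break quantity.
Tier 1 (€147.00): EOQ = 443.0 exceeds tier's upper bound 349, so this tier is dominated.
EOQ at €134.00 = 463.9 (feasible in tier 2): TC = 34,390×€134.00 + (34,390/463.9)×130 + (463.9/2)×0.31×€134.00 = €4,627,532.41.
EOQ at €115.10 = 500.6 < 750, so use break Q=750: TC = 34,390×€115.10 + (34,390/750.0)×130 + (750.0/2)×0.31×€115.10 = €3,977,630.31.
EOQ at €104.30 = 525.9 < 870, so use break Q=870: TC = 34,390×€104.30 + (34,390/870.0)×130 + (870.0/2)×0.31×€104.30 = €3,606,080.59.
Lowest total cost is €3,606,080.59 at Q = 870.0.

Q* ≈ 870 tires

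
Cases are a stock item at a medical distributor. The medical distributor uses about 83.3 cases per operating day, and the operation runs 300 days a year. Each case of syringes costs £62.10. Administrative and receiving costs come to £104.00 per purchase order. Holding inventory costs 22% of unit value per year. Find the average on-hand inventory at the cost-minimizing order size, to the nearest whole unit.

Annual demand D = 83.3 × 300 = 24,990.
Holding cost H = 0.22 × £62.10 = £13.6620 per unit per year.
Q* = √(2DS/H) = √(2 × 24,990 × 104 / 13.662) ≈ 616.82.
Average inventory = Q*/2 ≈ 616.82 / 2 = 308.409.

Average inventory ≈ 308 cases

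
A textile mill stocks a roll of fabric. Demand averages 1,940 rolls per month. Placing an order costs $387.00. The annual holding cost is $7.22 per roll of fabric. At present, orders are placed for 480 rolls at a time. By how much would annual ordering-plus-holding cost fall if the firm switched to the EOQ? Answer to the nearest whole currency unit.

Annual demand D = 1,940 × 12 = 23,280.
EOQ = √(2DS/H) = √(2 × 23,280 × 387 / 7.22) ≈ 1579.77.
Cost at Q* = (D/Q*)S + (Q*/2)H = √(2DSH) ≈ $11,405.93.
Cost at Q = 480: (23,280/480)×387 + (480/2)×7.22 = $18,769.50 + $1,732.80 = $20,502.30.
Excess = $20,502.30 − $11,405.93 = $9,096.37.

Extra cost ≈ $9,096 per year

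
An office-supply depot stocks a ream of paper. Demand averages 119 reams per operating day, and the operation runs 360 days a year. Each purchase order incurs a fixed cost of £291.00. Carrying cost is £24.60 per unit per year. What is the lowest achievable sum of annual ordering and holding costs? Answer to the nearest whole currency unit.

Annual demand D = 119 × 360 = 42,840.
The optimal lot size = √(2DS/H) = √(2 × 42,840 × 291 / 24.6) ≈ 1006.74.
At the optimum the two cost components are equal, so total cost = 2·(Q*/2)H = Q*·H.
Minimum total = √(2DSH) = √(2 × 42,840 × 291 × 24.6) ≈ 24765.881.

TC* ≈ £24,766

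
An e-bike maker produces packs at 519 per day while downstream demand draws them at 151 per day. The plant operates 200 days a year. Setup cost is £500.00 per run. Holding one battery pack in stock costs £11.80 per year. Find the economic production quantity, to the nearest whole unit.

Annual demand D = 151 × 200 = 30,200.
Production build-up factor (1 − d/p) = 1 − 151/519 = 0.7091.
Q* = √(2DS / (H(1 − d/p))) = √(2 × 30,200 × 500 / (11.8 × 0.7091)).
= √(30,200,000 / 8.3669) ≈ 1899.863.

Q* ≈ 1,900 packs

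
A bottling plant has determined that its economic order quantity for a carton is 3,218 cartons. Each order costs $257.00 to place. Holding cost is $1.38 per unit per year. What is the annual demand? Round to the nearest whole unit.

D ≈ 27,803 cartons per year

Invert the EOQ relation Q*² = 2DS/H.
From Q* = √(2DS/H): D = Q*²H / (2S) = 3,218² × 1.38 / (2 × 257) = 27802.769.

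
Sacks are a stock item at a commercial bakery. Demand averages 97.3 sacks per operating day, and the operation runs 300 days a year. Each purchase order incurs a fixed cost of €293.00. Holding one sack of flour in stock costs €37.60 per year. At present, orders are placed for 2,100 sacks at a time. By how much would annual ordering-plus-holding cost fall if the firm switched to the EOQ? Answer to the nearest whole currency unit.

Extra cost ≈ €18,192 per year

Annual demand D = 97.3 × 300 = 29,190.
EOQ = √(2DS/H) = √(2 × 29,190 × 293 / 37.6) ≈ 674.48.
Cost at Q* = (D/Q*)S + (Q*/2)H = √(2DSH) ≈ €25,360.61.
Cost at Q = 2,100: (29,190/2,100)×293 + (2,100/2)×37.6 = €4,072.70 + €39,480.00 = €43,552.70.
Excess = €43,552.70 − €25,360.61 = €18,192.09.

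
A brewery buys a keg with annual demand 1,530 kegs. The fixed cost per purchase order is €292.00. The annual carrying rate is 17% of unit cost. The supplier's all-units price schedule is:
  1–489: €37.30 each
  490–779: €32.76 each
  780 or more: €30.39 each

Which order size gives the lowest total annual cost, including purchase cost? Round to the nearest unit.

Q* ≈ 780 kegs

Holding cost per unit per year at price C is H = 0.17·C.
For each price level, check whether its EOQ is feasible; otherwise the best quantity at that price is the breakpoint.
EOQ at €37.30 = 375.4 (feasible in tier 1): TC = 1,530×€37.30 + (1,530/375.4)×292 + (375.4/2)×0.17×€37.30 = €59,449.30.
EOQ at €32.76 = 400.5 < 490, so use break Q=490: TC = 1,530×€32.76 + (1,530/490.0)×292 + (490.0/2)×0.17×€32.76 = €52,399.01.
EOQ at €30.39 = 415.9 < 780, so use break Q=780: TC = 1,530×€30.39 + (1,530/780.0)×292 + (780.0/2)×0.17×€30.39 = €49,084.33.
Lowest total cost is €49,084.33 at Q = 780.0.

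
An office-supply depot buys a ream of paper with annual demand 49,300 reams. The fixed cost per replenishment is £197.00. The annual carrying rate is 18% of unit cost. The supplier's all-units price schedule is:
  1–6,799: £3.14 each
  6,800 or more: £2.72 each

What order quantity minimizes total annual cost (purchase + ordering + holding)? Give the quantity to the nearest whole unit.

Q* ≈ 6,800 reams

Holding cost per unit per year at price C is H = 0.18·C.
Evaluate total cost at each tier's feasible EOQ or, if the EOQ is below the tier, at the tier's minimum quantity.
EOQ at £3.14 = 5862.3 (feasible in tier 1): TC = 49,300×£3.14 + (49,300/5862.3)×197 + (5862.3/2)×0.18×£3.14 = £158,115.39.
EOQ at £2.72 = 6298.7 < 6800, so use break Q=6800: TC = 49,300×£2.72 + (49,300/6800.0)×197 + (6800.0/2)×0.18×£2.72 = £137,188.89.
Lowest total cost is £137,188.89 at Q = 6800.0.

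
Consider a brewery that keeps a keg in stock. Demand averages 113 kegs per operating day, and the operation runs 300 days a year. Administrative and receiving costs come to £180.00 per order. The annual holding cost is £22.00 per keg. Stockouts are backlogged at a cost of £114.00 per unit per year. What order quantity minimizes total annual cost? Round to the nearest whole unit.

Annual demand D = 113 × 300 = 33,900.
With planned backorders, Q* = √(2DS/H) · √((H+B)/B).
√(2DS/H) = √(2 × 33,900 × 180 / 22) = 744.800.
√((H+B)/B) = √((22+114)/114) = 1.0922.
Q* ≈ 813.499.

Q* ≈ 813 kegs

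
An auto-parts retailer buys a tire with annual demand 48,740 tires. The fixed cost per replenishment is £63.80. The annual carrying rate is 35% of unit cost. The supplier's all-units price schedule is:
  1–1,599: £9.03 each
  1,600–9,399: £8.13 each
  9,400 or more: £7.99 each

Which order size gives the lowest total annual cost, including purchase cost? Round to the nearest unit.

Q* ≈ 1,600 tires

Holding cost per unit per year at price C is H = 0.35·C.
Candidates are each tier's EOQ (if it falls in that tier) and each price-break quantity.
EOQ at £9.03 = 1402.8 (feasible in tier 1): TC = 48,740×£9.03 + (48,740/1402.8)×63.8 + (1402.8/2)×0.35×£9.03 = £444,555.69.
EOQ at £8.13 = 1478.4 < 1600, so use break Q=1600: TC = 48,740×£8.13 + (48,740/1600.0)×63.8 + (1600.0/2)×0.35×£8.13 = £400,476.11.
EOQ at £7.99 = 1491.3 < 9400, so use break Q=9400: TC = 48,740×£7.99 + (48,740/9400.0)×63.8 + (9400.0/2)×0.35×£7.99 = £402,906.96.
Lowest total cost is £400,476.11 at Q = 1600.0.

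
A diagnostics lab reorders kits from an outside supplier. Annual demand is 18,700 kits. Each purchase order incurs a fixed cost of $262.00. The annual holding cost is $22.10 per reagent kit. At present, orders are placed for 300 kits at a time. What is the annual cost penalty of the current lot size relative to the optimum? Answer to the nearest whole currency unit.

EOQ = √(2DS/H) = √(2 × 18,700 × 262 / 22.1) ≈ 665.87.
Cost at Q* = (D/Q*)S + (Q*/2)H = √(2DSH) ≈ $14,715.76.
Cost at Q = 300: (18,700/300)×262 + (300/2)×22.1 = $16,331.33 + $3,315.00 = $19,646.33.
Excess = $19,646.33 − $14,715.76 = $4,930.58.

Extra cost ≈ $4,931 per year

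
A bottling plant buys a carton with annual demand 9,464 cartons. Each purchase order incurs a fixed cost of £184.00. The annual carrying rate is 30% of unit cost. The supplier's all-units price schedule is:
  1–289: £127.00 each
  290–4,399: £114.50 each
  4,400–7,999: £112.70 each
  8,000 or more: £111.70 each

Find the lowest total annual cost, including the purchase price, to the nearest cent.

Holding cost per unit per year at price C is H = 0.30·C.
Candidates are each tier's EOQ (if it falls in that tier) and each price-break quantity.
Tier 1 (£127.00): EOQ = 302.3 exceeds tier's upper bound 289, so this tier is dominated.
EOQ at £114.50 = 318.4 (feasible in tier 2): TC = 9,464×£114.50 + (9,464/318.4)×184 + (318.4/2)×0.30×£114.50 = £1,094,565.67.
EOQ at £112.70 = 321.0 < 4400, so use break Q=4400: TC = 9,464×£112.70 + (9,464/4400.0)×184 + (4400.0/2)×0.30×£112.70 = £1,141,370.57.
EOQ at £111.70 = 322.4 < 8000, so use break Q=8000: TC = 9,464×£111.70 + (9,464/8000.0)×184 + (8000.0/2)×0.30×£111.70 = £1,191,386.47.
Lowest total cost among the candidates is at Q = 318.4.

TC* ≈ £1,094,565.67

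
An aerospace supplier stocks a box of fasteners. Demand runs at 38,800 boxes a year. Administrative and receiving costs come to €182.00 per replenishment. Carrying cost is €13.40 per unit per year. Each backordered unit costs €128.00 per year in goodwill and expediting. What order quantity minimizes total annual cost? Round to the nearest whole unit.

Q* ≈ 1,079 boxes

With planned backorders, Q* = √(2DS/H) · √((H+B)/B).
√(2DS/H) = √(2 × 38,800 × 182 / 13.4) = 1026.630.
√((H+B)/B) = √((13.4+128)/128) = 1.0510.
Q* ≈ 1079.031.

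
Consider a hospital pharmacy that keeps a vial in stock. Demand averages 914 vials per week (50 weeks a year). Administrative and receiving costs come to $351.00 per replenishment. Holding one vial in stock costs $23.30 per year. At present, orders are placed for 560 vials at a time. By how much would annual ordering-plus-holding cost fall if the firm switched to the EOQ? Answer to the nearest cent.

Annual demand D = 914 × 50 = 45,700.
EOQ = √(2DS/H) = √(2 × 45,700 × 351 / 23.3) ≈ 1173.41.
Cost at Q* = (D/Q*)S + (Q*/2)H = √(2DSH) ≈ $27,340.38.
Cost at Q = 560: (45,700/560)×351 + (560/2)×23.3 = $28,644.11 + $6,524.00 = $35,168.11.
Excess = $35,168.11 − $27,340.38 = $7,827.72.

Extra cost ≈ $7,827.72 per year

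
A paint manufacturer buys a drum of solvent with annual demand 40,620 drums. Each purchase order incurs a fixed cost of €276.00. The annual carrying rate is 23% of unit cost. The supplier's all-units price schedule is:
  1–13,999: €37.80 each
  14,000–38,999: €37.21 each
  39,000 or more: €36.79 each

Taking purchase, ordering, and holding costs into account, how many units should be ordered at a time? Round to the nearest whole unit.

Q* ≈ 1,606 drums

Holding cost per unit per year at price C is H = 0.23·C.
Candidates are each tier's EOQ (if it falls in that tier) and each price-break quantity.
EOQ at €37.80 = 1605.9 (feasible in tier 1): TC = 40,620×€37.80 + (40,620/1605.9)×276 + (1605.9/2)×0.23×€37.80 = €1,549,398.05.
EOQ at €37.21 = 1618.6 < 14000, so use break Q=14000: TC = 40,620×€37.21 + (40,620/14000.0)×276 + (14000.0/2)×0.23×€37.21 = €1,572,179.09.
EOQ at €36.79 = 1627.8 < 39000, so use break Q=39000: TC = 40,620×€36.79 + (40,620/39000.0)×276 + (39000.0/2)×0.23×€36.79 = €1,659,700.41.
Lowest total cost is €1,549,398.05 at Q = 1605.9.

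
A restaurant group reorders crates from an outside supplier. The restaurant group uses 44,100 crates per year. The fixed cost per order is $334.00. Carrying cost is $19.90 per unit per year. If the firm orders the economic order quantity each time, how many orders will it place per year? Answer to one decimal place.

Q* = √(2DS/H) = √(2 × 44,100 × 334 / 19.9) ≈ 1216.69.
Orders per year = D / Q* = 44,100 / 1216.69 ≈ 36.246.

N ≈ 36.2 orders per year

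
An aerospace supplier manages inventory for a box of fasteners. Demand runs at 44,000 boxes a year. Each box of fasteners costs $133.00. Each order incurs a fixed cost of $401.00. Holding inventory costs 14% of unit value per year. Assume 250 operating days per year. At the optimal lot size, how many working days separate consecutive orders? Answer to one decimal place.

Holding cost H = 0.14 × $133.00 = $18.6200 per unit per year.
The optimal lot size = √(2DS/H) = √(2 × 44,000 × 401 / 18.62) ≈ 1376.65.
Cycle time = Q*/D × 250 = 1376.65 / 44,000 × 250 ≈ 7.822 days.

T ≈ 7.8 days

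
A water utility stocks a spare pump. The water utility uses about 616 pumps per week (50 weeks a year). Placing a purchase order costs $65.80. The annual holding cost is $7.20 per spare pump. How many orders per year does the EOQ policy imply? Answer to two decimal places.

N ≈ 41.05 orders per year

Annual demand D = 616 × 50 = 30,800.
The optimal lot size = √(2DS/H) = √(2 × 30,800 × 65.8 / 7.2) ≈ 750.30.
Orders per year = D / Q* = 30,800 / 750.30 ≈ 41.050.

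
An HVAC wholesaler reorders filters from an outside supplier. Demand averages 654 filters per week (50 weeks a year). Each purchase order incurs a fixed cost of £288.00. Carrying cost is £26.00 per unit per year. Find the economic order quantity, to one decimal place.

Q* ≈ 851.1 filters

Annual demand D = 654 × 50 = 32,700.
EOQ = √(2DS / H) = √(2 × 32,700 × 288 / 26).
= √(18,835,200 / 26) = √724,430.7692 ≈ 851.135.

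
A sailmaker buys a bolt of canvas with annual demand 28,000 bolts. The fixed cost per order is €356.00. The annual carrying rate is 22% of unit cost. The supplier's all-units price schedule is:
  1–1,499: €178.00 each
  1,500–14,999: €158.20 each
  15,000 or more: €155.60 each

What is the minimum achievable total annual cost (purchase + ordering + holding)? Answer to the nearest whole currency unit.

Holding cost per unit per year at price C is H = 0.22·C.
Candidates are each tier's EOQ (if it falls in that tier) and each price-break quantity.
EOQ at €178.00 = 713.5 (feasible in tier 1): TC = 28,000×€178.00 + (28,000/713.5)×356 + (713.5/2)×0.22×€178.00 = €5,011,940.90.
EOQ at €158.20 = 756.8 < 1500, so use break Q=1500: TC = 28,000×€158.20 + (28,000/1500.0)×356 + (1500.0/2)×0.22×€158.20 = €4,462,348.33.
EOQ at €155.60 = 763.1 < 15000, so use break Q=15000: TC = 28,000×€155.60 + (28,000/15000.0)×356 + (15000.0/2)×0.22×€155.60 = €4,614,204.53.
Lowest total cost among the candidates is at Q = 1500.0.

TC* ≈ €4,462,348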